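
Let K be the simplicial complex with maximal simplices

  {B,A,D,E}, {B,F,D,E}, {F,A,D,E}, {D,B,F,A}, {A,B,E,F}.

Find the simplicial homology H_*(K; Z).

We work with the vertex ordering A < B < D < E < F. The simplices of K, each written with vertices in increasing order, are:

  0-simplices (5): A, B, D, E, F
  1-simplices (10): AB, AD, AE, AF, BD, BE, BF, DE, DF, EF
  2-simplices (10): ABD, ABE, ABF, ADE, ADF, AEF, BDE, BDF, BEF, DEF
  3-simplices (5): ABDE, ABDF, ABEF, ADEF, BDEF

giving chain groups C_0 ≅ Z^5, C_1 ≅ Z^10, C_2 ≅ Z^10, C_3 ≅ Z^5.

∂_1: C_1 → C_0 is given by ∂[p,q] = [q] − [p]. For instance
  ∂EF = F − E.
The 5×10 boundary matrix has rank 4 and Smith normal form diag(1,1,1,1).

The boundary map ∂_2: C_2 → C_1 maps a triangle to the signed sum of its edges. For instance
  ∂DEF = EF − DF + DE,
  ∂BDF = DF − BF + BD.
This gives a 10×10 integer matrix of rank 6; reducing to Smith normal form yields diagonal entries (1,1,1,1,1,1).

Boundary ∂_3: C_3 → C_2 sends each 3-simplex σ to the alternating sum Σ_i (−1)^i (σ with its i-th vertex removed). For instance
  ∂ABDE = BDE − ADE + ABE − ABD,
  ∂BDEF = DEF − BEF + BDF − BDE.
As a 10×5 matrix over Z this has rank 4, with invariant factors (1,1,1,1).

Reading off H_k = ker ∂_k / im ∂_{k+1}:

  H_0: rank C_0 − rank ∂_1 = 5 − 4 = 1, and the invariant factors of ∂_1 are all 1, so H_0 = Z.
  H_1: rank ker ∂_1 − rank ∂_2 = (10 − 4) − 6 = 0, and the invariant factors of ∂_2 are all 1, so H_1 = 0.
  H_2: rank ker ∂_2 − rank ∂_3 = (10 − 6) − 4 = 0, and the invariant factors of ∂_3 are all 1, so H_2 = 0.
  H_3: rank ker ∂_3 − rank ∂_4 = (5 − 4) − 0 = 1, and there is no ∂_4, so H_3 = Z.

H_0 ≅ Z,  H_1 = 0,  H_2 = 0,  H_3 ≅ Z.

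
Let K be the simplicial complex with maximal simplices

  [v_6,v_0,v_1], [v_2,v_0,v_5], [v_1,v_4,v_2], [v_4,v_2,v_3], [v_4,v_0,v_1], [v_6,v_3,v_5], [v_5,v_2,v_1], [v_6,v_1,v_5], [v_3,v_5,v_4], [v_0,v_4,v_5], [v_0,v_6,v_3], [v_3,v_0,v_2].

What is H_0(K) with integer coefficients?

K has 7 vertices, 18 edges, 12 triangles.
rank ∂_0 = 0, rank ∂_1 = 6 ⇒ b_0 = 7 − 0 − 6 = 1; all invariant factors of ∂_1 are 1 so no torsion. So H_0 = Z.

H_0 ≅ Z.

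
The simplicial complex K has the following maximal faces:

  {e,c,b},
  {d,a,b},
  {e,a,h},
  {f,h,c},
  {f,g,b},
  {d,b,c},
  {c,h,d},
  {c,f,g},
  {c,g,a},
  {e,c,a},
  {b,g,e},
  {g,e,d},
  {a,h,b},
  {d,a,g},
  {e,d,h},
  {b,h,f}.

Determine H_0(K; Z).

H_0 = Z.

Order the vertices as a < b < c < d < e < f < g < h. Listing each simplex with vertices in this order, K has dimension 2 with simplices:

  0-simplices (8): a, b, c, d, e, f, g, h
  1-simplices (24): ab, ac, ad, ae, ag, ah, bc, bd, be, bf, bg, bh, cd, ce, cf, cg, ch, de, dg, dh, eg, eh, fg, fh
  2-simplices (16): abd, abh, ace, acg, adg, aeh, bcd, bce, beg, bfg, bfh, cdh, cfg, cfh, deg, deh

giving chain groups C_0 ≅ Z^8, C_1 ≅ Z^24, C_2 ≅ Z^16.

The boundary map ∂_1: C_1 → C_0 sends each edge [p,q] (with p < q) to q − p. For instance
  ∂bh = h − b.
As a 8×24 matrix over Z this has rank 7, with invariant factors (1,1,1,1,1,1,1).

Boundary ∂_2: C_2 → C_1 acts by ∂[p,q,r] = [q,r] − [p,r] + [p,q]. For instance
  ∂adg = dg − ag + ad,
  ∂aeh = eh − ah + ae.
This gives a 24×16 integer matrix of rank 15; reducing to Smith normal form yields diagonal entries (1,1,1,1,1,1,1,1,1,1,1,1,1,1,1).

Reading off H_k = ker ∂_k / im ∂_{k+1}:

  H_0: rank C_0 − rank ∂_1 = 8 − 7 = 1, and the invariant factors of ∂_1 are all 1, so H_0 = Z.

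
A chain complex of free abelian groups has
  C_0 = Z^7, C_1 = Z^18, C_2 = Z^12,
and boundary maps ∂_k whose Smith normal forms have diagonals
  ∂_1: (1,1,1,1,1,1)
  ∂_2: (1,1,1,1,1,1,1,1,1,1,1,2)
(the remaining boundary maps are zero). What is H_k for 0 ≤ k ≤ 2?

H_0 = Z,  H_1 = Z/2,  H_2 = 0.

H_0: b_0 = 7 − 0 − 6 = 1; torsion from ∂_1 factors > 1: none. So H_0 = Z.
H_1: b_1 = 18 − 6 − 12 = 0; torsion from ∂_2 factors > 1: [2]. So H_1 = Z/2.
H_2: b_2 = 12 − 12 − 0 = 0; torsion from ∂_3 factors > 1: none. So H_2 = 0.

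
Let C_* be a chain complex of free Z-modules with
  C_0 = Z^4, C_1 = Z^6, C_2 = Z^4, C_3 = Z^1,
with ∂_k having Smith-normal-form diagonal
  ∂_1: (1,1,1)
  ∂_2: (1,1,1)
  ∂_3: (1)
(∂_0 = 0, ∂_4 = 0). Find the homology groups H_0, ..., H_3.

H_0 = Z,  H_1 = 0,  H_2 = 0,  H_3 = 0.

H_0: b_0 = 4 − 0 − 3 = 1; torsion from ∂_1 factors > 1: none. So H_0 = Z.
H_1: b_1 = 6 − 3 − 3 = 0; torsion from ∂_2 factors > 1: none. So H_1 = 0.
H_2: b_2 = 4 − 3 − 1 = 0; torsion from ∂_3 factors > 1: none. So H_2 = 0.
H_3: b_3 = 1 − 1 − 0 = 0; torsion from ∂_4 factors > 1: none. So H_3 = 0.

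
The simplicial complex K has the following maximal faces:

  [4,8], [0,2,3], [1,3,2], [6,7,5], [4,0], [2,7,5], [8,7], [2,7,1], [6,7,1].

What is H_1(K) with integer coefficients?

H_1 ≅ Z.

K has 9 vertices, 15 edges, 6 triangles.
rank ∂_1 = 8, rank ∂_2 = 6 ⇒ b_1 = 15 − 8 − 6 = 1; all invariant factors of ∂_2 are 1 so no torsion. So H_1 = Z.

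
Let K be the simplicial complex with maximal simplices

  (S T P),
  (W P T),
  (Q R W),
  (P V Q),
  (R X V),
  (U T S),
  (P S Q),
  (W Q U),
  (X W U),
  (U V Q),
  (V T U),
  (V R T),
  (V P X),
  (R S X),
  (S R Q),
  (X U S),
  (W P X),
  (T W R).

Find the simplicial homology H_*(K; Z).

Take the total order P < Q < R < S < T < U < V < W < X on the vertex set. Then K (dimension 2) consists of the simplices:

  0-simplices (9): P, Q, R, S, T, U, V, W, X
  1-simplices (27): PQ, PS, PT, PV, PW, PX, QR, QS, QU, QV, QW, RS, RT, RV, RW, RX, ST, SU, SX, TU, TV, TW, UV, UW, UX, VX, WX
  2-simplices (18): PQS, PQV, PST, PTW, PVX, PWX, QRS, QRW, QUV, QUW, RSX, RTV, RTW, RVX, STU, SUX, TUV, UWX

so the chain groups are C_0 ≅ Z^9, C_1 ≅ Z^27, C_2 ≅ Z^18.

∂_1: C_1 → C_0 maps an edge to its endpoints' difference, ∂[p,q] = q − p. For instance
  ∂RS = S − R.
The 9×27 boundary matrix has rank 8 and Smith normal form diag(1,1,1,1,1,1,1,1).

∂_2: C_2 → C_1 sends each 2-simplex [p,q,r] to [q,r] − [p,r] + [p,q]. For instance
  ∂UWX = WX − UX + UW,
  ∂PTW = TW − PW + PT.
This gives a 27×18 integer matrix of rank 17; reducing to Smith normal form yields diagonal entries (1,1,1,1,1,1,1,1,1,1,1,1,1,1,1,1,1).

From H_k ≅ ker(∂_k) / im(∂_{k+1}) we obtain:

  H_0: rank C_0 − rank ∂_1 = 9 − 8 = 1, and the invariant factors of ∂_1 are all 1, so H_0 = Z.
  H_1: rank ker ∂_1 − rank ∂_2 = (27 − 8) − 17 = 2, and the invariant factors of ∂_2 are all 1, so H_1 = Z^2.
  H_2: rank ker ∂_2 − rank ∂_3 = (18 − 17) − 0 = 1, and there is no ∂_3, so H_2 = Z.

As a check, the Euler characteristic is 9 − 27 + 18 = 0, which agrees with 1 − 2 + 1 = 0.

H_0 = Z,  H_1 = Z^2,  H_2 = Z.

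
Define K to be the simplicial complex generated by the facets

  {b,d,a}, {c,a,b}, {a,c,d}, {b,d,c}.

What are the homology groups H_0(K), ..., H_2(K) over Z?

Order the vertices as a < b < c < d. Listing each simplex with vertices in this order, K has dimension 2 with simplices:

  0-simplices (4): a, b, c, d
  1-simplices (6): ab, ac, ad, bc, bd, cd
  2-simplices (4): abc, abd, acd, bcd

giving chain groups C_0 ≅ Z^4, C_1 ≅ Z^6, C_2 ≅ Z^4.

∂_1: C_1 → C_0 maps an edge to its endpoints' difference, ∂[p,q] = q − p.
This gives a 4×6 integer matrix of rank 3; reducing to Smith normal form yields diagonal entries (1,1,1).

The boundary map ∂_2: C_2 → C_1 maps a triangle to the signed sum of its edges. For instance
  ∂bcd = cd − bd + bc,
  ∂abd = bd − ad + ab.
The 6×4 boundary matrix has rank 3 and Smith normal form diag(1,1,1).

From H_k ≅ ker(∂_k) / im(∂_{k+1}) we obtain:

  H_0: rank C_0 − rank ∂_1 = 4 − 3 = 1, and the invariant factors of ∂_1 are all 1, so H_0 = Z.
  H_1: rank ker ∂_1 − rank ∂_2 = (6 − 3) − 3 = 0, and the invariant factors of ∂_2 are all 1, so H_1 = 0.
  H_2: rank ker ∂_2 − rank ∂_3 = (4 − 3) − 0 = 1, and there is no ∂_3, so H_2 = Z.

H_0 = Z,  H_1 = 0,  H_2 = Z.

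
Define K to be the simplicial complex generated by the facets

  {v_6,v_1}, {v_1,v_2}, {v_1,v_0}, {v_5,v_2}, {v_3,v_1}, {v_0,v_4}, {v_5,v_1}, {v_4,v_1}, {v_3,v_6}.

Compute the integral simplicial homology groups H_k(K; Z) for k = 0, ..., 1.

Fix the vertex order v_0 < v_1 < v_2 < v_3 < v_4 < v_5 < v_6 and write every simplex with vertices in increasing order. Then dim K = 1 and the simplices of K are:

  0-simplices (7): [v_0], [v_1], [v_2], [v_3], [v_4], [v_5], [v_6]
  1-simplices (9): [v_0,v_1], [v_0,v_4], [v_1,v_2], [v_1,v_3], [v_1,v_4], [v_1,v_5], [v_1,v_6], [v_2,v_5], [v_3,v_6]

so the chain groups are C_0 ≅ Z^7, C_1 ≅ Z^9.

Boundary ∂_1: C_1 → C_0 sends each edge [p,q] (with p < q) to q − p.
The 7×9 boundary matrix has rank 6 and Smith normal form diag(1,1,1,1,1,1).

Now H_k = ker ∂_k / im ∂_{k+1}, so:

  H_0: rank C_0 − rank ∂_1 = 7 − 6 = 1, and the invariant factors of ∂_1 are all 1, so H_0 ≅ Z.
  H_1: rank ker ∂_1 − rank ∂_2 = (9 − 6) − 0 = 3, and there is no ∂_2, so H_1 ≅ Z^3.

As a check, the Euler characteristic is 7 − 9 = -2, which agrees with 1 − 3 = -2.
(K is a triangulation of a wedge of 3 circles.)

H_0 = Z,  H_1 = Z^3.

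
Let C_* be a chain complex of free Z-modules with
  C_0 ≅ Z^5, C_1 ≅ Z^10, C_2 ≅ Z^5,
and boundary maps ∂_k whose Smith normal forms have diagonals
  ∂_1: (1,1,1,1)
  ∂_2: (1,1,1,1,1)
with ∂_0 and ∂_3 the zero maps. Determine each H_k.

H_0 ≅ Z,  H_1 ≅ Z,  H_2 = 0.

H_0: b_0 = 5 − 0 − 4 = 1; torsion from ∂_1 factors > 1: none. So H_0 ≅ Z.
H_1: b_1 = 10 − 4 − 5 = 1; torsion from ∂_2 factors > 1: none. So H_1 ≅ Z.
H_2: b_2 = 5 − 5 − 0 = 0; torsion from ∂_3 factors > 1: none. So H_2 ≅ 0.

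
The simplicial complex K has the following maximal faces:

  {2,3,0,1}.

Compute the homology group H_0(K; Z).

H_0 ≅ Z.

We work with the vertex ordering 0 < 1 < 2 < 3. The simplices of K, each written with vertices in increasing order, are:

  0-simplices (4): [0], [1], [2], [3]
  1-simplices (6): [0,1], [0,2], [0,3], [1,2], [1,3], [2,3]
  2-simplices (4): [0,1,2], [0,1,3], [0,2,3], [1,2,3]
  3-simplices (1): [0,1,2,3]

giving chain groups C_0 ≅ Z^4, C_1 ≅ Z^6, C_2 ≅ Z^4, C_3 ≅ Z^1.

The boundary map ∂_1: C_1 → C_0 is given by ∂[p,q] = [q] − [p]. For instance
  ∂[0,1] = [1] − [0].
As a 4×6 matrix over Z this has rank 3, with invariant factors (1,1,1).

The boundary map ∂_2: C_2 → C_1 acts by ∂[p,q,r] = [q,r] − [p,r] + [p,q]. For instance
  ∂[1,2,3] = [2,3] − [1,3] + [1,2],
  ∂[0,1,2] = [1,2] − [0,2] + [0,1].
As a 6×4 matrix over Z this has rank 3, with invariant factors (1,1,1).

The boundary map ∂_3: C_3 → C_2 sends each 3-simplex σ to the alternating sum Σ_i (−1)^i (σ with its i-th vertex removed). For instance
  ∂[0,1,2,3] = [1,2,3] − [0,2,3] + [0,1,3] − [0,1,2].
This gives a 4×1 integer matrix of rank 1; reducing to Smith normal form yields diagonal entries (1).

Computing H_k = (kernel of ∂_k) / (image of ∂_{k+1}):

  H_0: rank C_0 − rank ∂_1 = 4 − 3 = 1, and the invariant factors of ∂_1 are all 1, so H_0 = Z.

(K is a triangulation of the 3-simplex.)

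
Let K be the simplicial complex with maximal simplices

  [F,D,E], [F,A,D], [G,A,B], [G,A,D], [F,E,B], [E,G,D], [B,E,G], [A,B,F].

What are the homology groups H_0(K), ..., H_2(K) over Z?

H_0 = Z,  H_1 = 0,  H_2 = Z.

Order the vertices as A < B < D < E < F < G. Listing each simplex with vertices in this order, K has dimension 2 with simplices:

  0-simplices (6): A, B, D, E, F, G
  1-simplices (12): AB, AD, AF, AG, BE, BF, BG, DE, DF, DG, EF, EG
  2-simplices (8): ABF, ABG, ADF, ADG, BEF, BEG, DEF, DEG

giving chain groups C_0 ≅ Z^6, C_1 ≅ Z^12, C_2 ≅ Z^8.

The boundary map ∂_1: C_1 → C_0 sends each edge [p,q] (with p < q) to q − p.
The 6×12 boundary matrix has rank 5 and Smith normal form diag(1,1,1,1,1).

The boundary map ∂_2: C_2 → C_1 maps a triangle to the signed sum of its edges. For instance
  ∂ADF = DF − AF + AD,
  ∂ADG = DG − AG + AD.
The 12×8 boundary matrix has rank 7 and Smith normal form diag(1,1,1,1,1,1,1).

From H_k ≅ ker(∂_k) / im(∂_{k+1}) we obtain:

  H_0: rank C_0 − rank ∂_1 = 6 − 5 = 1, and the invariant factors of ∂_1 are all 1, so H_0 = Z.
  H_1: rank ker ∂_1 − rank ∂_2 = (12 − 5) − 7 = 0, and the invariant factors of ∂_2 are all 1, so H_1 = 0.
  H_2: rank ker ∂_2 − rank ∂_3 = (8 − 7) − 0 = 1, and there is no ∂_3, so H_2 = Z.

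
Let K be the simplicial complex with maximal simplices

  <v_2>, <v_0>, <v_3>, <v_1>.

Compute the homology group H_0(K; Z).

H_0 ≅ Z^4.

Order the vertices as v_0 < v_1 < v_2 < v_3. Listing each simplex with vertices in this order, K has dimension 0 with simplices:

  0-simplices (4): [v_0], [v_1], [v_2], [v_3]

so the chain groups are C_0 ≅ Z^4.

Reading off H_k = ker ∂_k / im ∂_{k+1}:

  H_0: rank C_0 − rank ∂_1 = 4 − 0 = 4, and there is no ∂_1, so H_0 ≅ Z^4.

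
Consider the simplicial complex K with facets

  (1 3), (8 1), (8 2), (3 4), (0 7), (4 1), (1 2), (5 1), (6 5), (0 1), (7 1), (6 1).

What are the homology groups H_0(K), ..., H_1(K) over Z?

K has 9 vertices, 12 edges.
rank ∂_0 = 0, rank ∂_1 = 8 ⇒ b_0 = 9 − 0 − 8 = 1; all invariant factors of ∂_1 are 1 so no torsion. So H_0 ≅ Z.
rank ∂_1 = 8, rank ∂_2 = 0 ⇒ b_1 = 12 − 8 − 0 = 4. So H_1 ≅ Z^4.

H_0 ≅ Z,  H_1 ≅ Z^4.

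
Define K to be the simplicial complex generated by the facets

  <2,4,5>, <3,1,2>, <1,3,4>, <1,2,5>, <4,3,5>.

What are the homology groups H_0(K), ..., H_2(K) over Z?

K has 5 vertices, 10 edges, 5 triangles.
rank ∂_0 = 0, rank ∂_1 = 4 ⇒ b_0 = 5 − 0 − 4 = 1; all invariant factors of ∂_1 are 1 so no torsion. So H_0 ≅ Z.
rank ∂_1 = 4, rank ∂_2 = 5 ⇒ b_1 = 10 − 4 − 5 = 1; all invariant factors of ∂_2 are 1 so no torsion. So H_1 ≅ Z.
rank ∂_2 = 5, rank ∂_3 = 0 ⇒ b_2 = 5 − 5 − 0 = 0. So H_2 ≅ 0.

H_0 ≅ Z,  H_1 ≅ Z,  H_2 = 0.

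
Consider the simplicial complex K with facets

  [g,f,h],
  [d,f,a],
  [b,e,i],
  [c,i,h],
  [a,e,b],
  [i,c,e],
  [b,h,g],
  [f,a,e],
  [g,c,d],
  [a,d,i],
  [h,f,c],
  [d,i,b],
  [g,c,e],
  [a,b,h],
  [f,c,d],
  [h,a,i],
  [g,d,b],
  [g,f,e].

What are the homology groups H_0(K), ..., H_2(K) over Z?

H_0 = Z,  H_1 = Z ⊕ Z/2,  H_2 = 0.

We work with the vertex ordering a < b < c < d < e < f < g < h < i. The simplices of K, each written with vertices in increasing order, are:

  0-simplices (9): a, b, c, d, e, f, g, h, i
  1-simplices (27): ab, ad, ae, af, ah, ai, bd, be, bg, bh, bi, cd, ce, cf, cg, ch, ci, df, dg, di, ef, eg, ei, fg, fh, gh, hi
  2-simplices (18): abe, abh, adf, adi, aef, ahi, bdg, bdi, bei, bgh, cdf, cdg, ceg, cei, cfh, chi, efg, fgh

giving chain groups C_0 ≅ Z^9, C_1 ≅ Z^27, C_2 ≅ Z^18.

∂_1: C_1 → C_0 is given by ∂[p,q] = [q] − [p].
The resulting 9×27 matrix has rank 8, and its Smith normal form has invariant factors (1,1,1,1,1,1,1,1).

∂_2: C_2 → C_1 maps a triangle to the signed sum of its edges. For instance
  ∂aef = ef − af + ae,
  ∂abh = bh − ah + ab.
As a 27×18 matrix over Z this has rank 18, with invariant factors (1,1,1,1,1,1,1,1,1,1,1,1,1,1,1,1,1,2).

Now H_k = ker ∂_k / im ∂_{k+1}, so:

  H_0: rank C_0 − rank ∂_1 = 9 − 8 = 1, and the invariant factors of ∂_1 are all 1, so H_0 ≅ Z.
  H_1: rank ker ∂_1 − rank ∂_2 = (27 − 8) − 18 = 1, and ∂_2 has invariant factor 2 > 1, so H_1 ≅ Z ⊕ Z/2.
  H_2: rank ker ∂_2 − rank ∂_3 = (18 − 18) − 0 = 0, and there is no ∂_3, so H_2 ≅ 0.

As a check, the Euler characteristic is 9 − 27 + 18 = 0, which agrees with 1 − 1 + 0 = 0.
(K is a triangulation of the Klein bottle.)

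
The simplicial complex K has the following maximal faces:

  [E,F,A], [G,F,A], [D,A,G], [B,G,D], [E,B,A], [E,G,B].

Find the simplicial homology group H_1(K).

Fix the vertex order A < B < D < E < F < G and write every simplex with vertices in increasing order. Then dim K = 2 and the simplices of K are:

  0-simplices (6): A, B, D, E, F, G
  1-simplices (12): AB, AD, AE, AF, AG, BD, BE, BG, DG, EF, EG, FG
  2-simplices (6): ABE, ADG, AEF, AFG, BDG, BEG

giving chain groups C_0 ≅ Z^6, C_1 ≅ Z^12, C_2 ≅ Z^6.

∂_1: C_1 → C_0 is given by ∂[p,q] = [q] − [p]. For instance
  ∂AB = B − A.
As a 6×12 matrix over Z this has rank 5, with invariant factors (1,1,1,1,1).

Boundary ∂_2: C_2 → C_1 sends each 2-simplex [p,q,r] to [q,r] − [p,r] + [p,q]. For instance
  ∂ABE = BE − AE + AB,
  ∂BDG = DG − BG + BD.
The resulting 12×6 matrix has rank 6, and its Smith normal form has invariant factors (1,1,1,1,1,1).

Computing H_k = (kernel of ∂_k) / (image of ∂_{k+1}):

  H_1: rank ker ∂_1 − rank ∂_2 = (12 − 5) − 6 = 1, and the invariant factors of ∂_2 are all 1, so H_1 = Z.

H_1 ≅ Z.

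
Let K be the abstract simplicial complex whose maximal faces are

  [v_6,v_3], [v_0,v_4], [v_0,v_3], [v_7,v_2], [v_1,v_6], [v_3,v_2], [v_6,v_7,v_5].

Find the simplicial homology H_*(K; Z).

H_0 = Z,  H_1 = Z,  H_2 = 0.

Order the vertices as v_0 < v_1 < v_2 < v_3 < v_4 < v_5 < v_6 < v_7. Listing each simplex with vertices in this order, K has dimension 2 with simplices:

  0-simplices (8): [v_0], [v_1], [v_2], [v_3], [v_4], [v_5], [v_6], [v_7]
  1-simplices (9): [v_0,v_3], [v_0,v_4], [v_1,v_6], [v_2,v_3], [v_2,v_7], [v_3,v_6], [v_5,v_6], [v_5,v_7], [v_6,v_7]
  2-simplices (1): [v_5,v_6,v_7]

giving chain groups C_0 ≅ Z^8, C_1 ≅ Z^9, C_2 ≅ Z^1.

∂_1: C_1 → C_0 sends each edge [p,q] (with p < q) to q − p. For instance
  ∂[v_2,v_7] = [v_7] − [v_2].
As a 8×9 matrix over Z this has rank 7, with invariant factors (1,1,1,1,1,1,1).

∂_2: C_2 → C_1 acts by ∂[p,q,r] = [q,r] − [p,r] + [p,q]. For instance
  ∂[v_5,v_6,v_7] = [v_6,v_7] − [v_5,v_7] + [v_5,v_6].
This gives a 9×1 integer matrix of rank 1; reducing to Smith normal form yields diagonal entries (1).

Reading off H_k = ker ∂_k / im ∂_{k+1}:

  H_0: rank C_0 − rank ∂_1 = 8 − 7 = 1, and the invariant factors of ∂_1 are all 1, so H_0 = Z.
  H_1: rank ker ∂_1 − rank ∂_2 = (9 − 7) − 1 = 1, and the invariant factors of ∂_2 are all 1, so H_1 = Z.
  H_2: rank ker ∂_2 − rank ∂_3 = (1 − 1) − 0 = 0, and there is no ∂_3, so H_2 = 0.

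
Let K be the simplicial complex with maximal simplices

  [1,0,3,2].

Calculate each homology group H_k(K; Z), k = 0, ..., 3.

H_0 ≅ Z,  H_1 = 0,  H_2 = 0,  H_3 = 0.

Take the total order 0 < 1 < 2 < 3 on the vertex set. Then K (dimension 3) consists of the simplices:

  0-simplices (4): [0], [1], [2], [3]
  1-simplices (6): [0,1], [0,2], [0,3], [1,2], [1,3], [2,3]
  2-simplices (4): [0,1,2], [0,1,3], [0,2,3], [1,2,3]
  3-simplices (1): [0,1,2,3]

Hence C_0 ≅ Z^4, C_1 ≅ Z^6, C_2 ≅ Z^4, C_3 ≅ Z^1.

The boundary map ∂_1: C_1 → C_0 is given by ∂[p,q] = [q] − [p].
This gives a 4×6 integer matrix of rank 3; reducing to Smith normal form yields diagonal entries (1,1,1).

The boundary map ∂_2: C_2 → C_1 acts by ∂[p,q,r] = [q,r] − [p,r] + [p,q]. For instance
  ∂[0,2,3] = [2,3] − [0,3] + [0,2],
  ∂[0,1,3] = [1,3] − [0,3] + [0,1].
The 6×4 boundary matrix has rank 3 and Smith normal form diag(1,1,1).

The boundary map ∂_3: C_3 → C_2 sends each 3-simplex σ to the alternating sum Σ_i (−1)^i (σ with its i-th vertex removed). For instance
  ∂[0,1,2,3] = [1,2,3] − [0,2,3] + [0,1,3] − [0,1,2].
The resulting 4×1 matrix has rank 1, and its Smith normal form has invariant factors (1).

Reading off H_k = ker ∂_k / im ∂_{k+1}:

  H_0: rank C_0 − rank ∂_1 = 4 − 3 = 1, and the invariant factors of ∂_1 are all 1, so H_0 = Z.
  H_1: rank ker ∂_1 − rank ∂_2 = (6 − 3) − 3 = 0, and the invariant factors of ∂_2 are all 1, so H_1 = 0.
  H_2: rank ker ∂_2 − rank ∂_3 = (4 − 3) − 1 = 0, and the invariant factors of ∂_3 are all 1, so H_2 = 0.
  H_3: rank ker ∂_3 − rank ∂_4 = (1 − 1) − 0 = 0, and there is no ∂_4, so H_3 = 0.

As a check, the Euler characteristic is 4 − 6 + 4 − 1 = 1, which agrees with 1 − 0 + 0 − 0 = 1.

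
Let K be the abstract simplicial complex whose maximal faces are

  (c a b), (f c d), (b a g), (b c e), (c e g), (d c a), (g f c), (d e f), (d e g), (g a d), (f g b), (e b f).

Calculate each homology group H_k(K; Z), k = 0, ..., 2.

H_0 = Z,  H_1 = Z/2,  H_2 = 0.

K has 7 vertices, 18 edges, 12 triangles.
rank ∂_0 = 0, rank ∂_1 = 6 ⇒ b_0 = 7 − 0 − 6 = 1; all invariant factors of ∂_1 are 1 so no torsion. So H_0 = Z.
rank ∂_1 = 6, rank ∂_2 = 12 ⇒ b_1 = 18 − 6 − 12 = 0; ∂_2 has invariant factor(s) [2] giving torsion. So H_1 = Z/2.
rank ∂_2 = 12, rank ∂_3 = 0 ⇒ b_2 = 12 − 12 − 0 = 0. So H_2 = 0.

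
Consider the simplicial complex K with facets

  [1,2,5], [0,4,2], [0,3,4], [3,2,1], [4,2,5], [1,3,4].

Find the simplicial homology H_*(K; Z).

H_0 ≅ Z,  H_1 ≅ Z,  H_2 = 0.

Order the vertices as 0 < 1 < 2 < 3 < 4 < 5. Listing each simplex with vertices in this order, K has dimension 2 with simplices:

  0-simplices (6): [0], [1], [2], [3], [4], [5]
  1-simplices (12): [0,2], [0,3], [0,4], [1,2], [1,3], [1,4], [1,5], [2,3], [2,4], [2,5], [3,4], [4,5]
  2-simplices (6): [0,2,4], [0,3,4], [1,2,3], [1,2,5], [1,3,4], [2,4,5]

so the chain groups are C_0 ≅ Z^6, C_1 ≅ Z^12, C_2 ≅ Z^6.

Boundary ∂_1: C_1 → C_0 maps an edge to its endpoints' difference, ∂[p,q] = q − p.
As a 6×12 matrix over Z this has rank 5, with invariant factors (1,1,1,1,1).

Boundary ∂_2: C_2 → C_1 maps a triangle to the signed sum of its edges. For instance
  ∂[2,4,5] = [4,5] − [2,5] + [2,4],
  ∂[1,3,4] = [3,4] − [1,4] + [1,3].
The 12×6 boundary matrix has rank 6 and Smith normal form diag(1,1,1,1,1,1).

From H_k ≅ ker(∂_k) / im(∂_{k+1}) we obtain:

  H_0: rank C_0 − rank ∂_1 = 6 − 5 = 1, and the invariant factors of ∂_1 are all 1, so H_0 ≅ Z.
  H_1: rank ker ∂_1 − rank ∂_2 = (12 − 5) − 6 = 1, and the invariant factors of ∂_2 are all 1, so H_1 ≅ Z.
  H_2: rank ker ∂_2 − rank ∂_3 = (6 − 6) − 0 = 0, and there is no ∂_3, so H_2 ≅ 0.

As a check, the Euler characteristic is 6 − 12 + 6 = 0, which agrees with 1 − 1 + 0 = 0.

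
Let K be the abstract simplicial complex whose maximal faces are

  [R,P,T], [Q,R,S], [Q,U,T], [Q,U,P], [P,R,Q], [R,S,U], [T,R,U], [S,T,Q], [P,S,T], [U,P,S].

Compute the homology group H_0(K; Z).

Order the vertices as P < Q < R < S < T < U. Listing each simplex with vertices in this order, K has dimension 2 with simplices:

  0-simplices (6): P, Q, R, S, T, U
  1-simplices (15): PQ, PR, PS, PT, PU, QR, QS, QT, QU, RS, RT, RU, ST, SU, TU
  2-simplices (10): PQR, PQU, PRT, PST, PSU, QRS, QST, QTU, RSU, RTU

so the chain groups are C_0 ≅ Z^6, C_1 ≅ Z^15, C_2 ≅ Z^10.

∂_1: C_1 → C_0 sends each edge [p,q] (with p < q) to q − p. For instance
  ∂QT = T − Q.
The resulting 6×15 matrix has rank 5, and its Smith normal form has invariant factors (1,1,1,1,1).

The boundary map ∂_2: C_2 → C_1 acts by ∂[p,q,r] = [q,r] − [p,r] + [p,q]. For instance
  ∂PQU = QU − PU + PQ,
  ∂PST = ST − PT + PS.
The resulting 15×10 matrix has rank 10, and its Smith normal form has invariant factors (1,1,1,1,1,1,1,1,1,2).

From H_k ≅ ker(∂_k) / im(∂_{k+1}) we obtain:

  H_0: rank C_0 − rank ∂_1 = 6 − 5 = 1, and the invariant factors of ∂_1 are all 1, so H_0 ≅ Z.

H_0 ≅ Z.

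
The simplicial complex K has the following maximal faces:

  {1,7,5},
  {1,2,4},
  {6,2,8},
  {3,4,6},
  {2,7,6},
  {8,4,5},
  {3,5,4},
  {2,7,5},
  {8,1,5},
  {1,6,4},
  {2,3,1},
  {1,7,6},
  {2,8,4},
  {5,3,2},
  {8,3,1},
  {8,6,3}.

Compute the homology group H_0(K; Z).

K has 8 vertices, 24 edges, 16 triangles.
rank ∂_0 = 0, rank ∂_1 = 7 ⇒ b_0 = 8 − 0 − 7 = 1; all invariant factors of ∂_1 are 1 so no torsion. So H_0 = Z.

H_0 = Z.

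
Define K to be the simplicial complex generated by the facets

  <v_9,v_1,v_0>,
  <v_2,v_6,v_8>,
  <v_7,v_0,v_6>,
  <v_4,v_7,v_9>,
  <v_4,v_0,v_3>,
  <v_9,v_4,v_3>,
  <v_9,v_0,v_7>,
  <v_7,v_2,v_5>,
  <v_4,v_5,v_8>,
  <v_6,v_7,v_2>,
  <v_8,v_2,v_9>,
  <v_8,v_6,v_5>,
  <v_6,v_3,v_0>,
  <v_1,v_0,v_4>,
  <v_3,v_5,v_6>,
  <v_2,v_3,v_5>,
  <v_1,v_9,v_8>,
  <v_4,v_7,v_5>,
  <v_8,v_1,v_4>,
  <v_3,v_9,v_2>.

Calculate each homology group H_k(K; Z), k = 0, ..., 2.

H_0 = Z,  H_1 = Z ⊕ Z/2,  H_2 = 0.

Order the vertices as v_0 < v_1 < v_2 < v_3 < v_4 < v_5 < v_6 < v_7 < v_8 < v_9. Listing each simplex with vertices in this order, K has dimension 2 with simplices:

  0-simplices (10): [v_0], [v_1], [v_2], [v_3], [v_4], [v_5], [v_6], [v_7], [v_8], [v_9]
  1-simplices (30): (30 of them)
  2-simplices (20): (20 of them)

so the chain groups are C_0 ≅ Z^10, C_1 ≅ Z^30, C_2 ≅ Z^20.

Boundary ∂_1: C_1 → C_0 is given by ∂[p,q] = [q] − [p]. For instance
  ∂[v_1,v_9] = [v_9] − [v_1].
The 10×30 boundary matrix has rank 9 and Smith normal form diag(1,1,1,1,1,1,1,1,1).

The boundary map ∂_2: C_2 → C_1 acts by ∂[p,q,r] = [q,r] − [p,r] + [p,q]. For instance
  ∂[v_0,v_1,v_9] = [v_1,v_9] − [v_0,v_9] + [v_0,v_1],
  ∂[v_0,v_3,v_4] = [v_3,v_4] − [v_0,v_4] + [v_0,v_3].
The 30×20 boundary matrix has rank 20 and Smith normal form diag(1,1,1,1,1,1,1,1,1,1,1,1,1,1,1,1,1,1,1,2).

From H_k ≅ ker(∂_k) / im(∂_{k+1}) we obtain:

  H_0: rank C_0 − rank ∂_1 = 10 − 9 = 1, and the invariant factors of ∂_1 are all 1, so H_0 = Z.
  H_1: rank ker ∂_1 − rank ∂_2 = (30 − 9) − 20 = 1, and ∂_2 has invariant factor 2 > 1, so H_1 = Z ⊕ Z/2.
  H_2: rank ker ∂_2 − rank ∂_3 = (20 − 20) − 0 = 0, and there is no ∂_3, so H_2 = 0.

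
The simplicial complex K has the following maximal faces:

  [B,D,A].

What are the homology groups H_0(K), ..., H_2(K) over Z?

K has 3 vertices, 3 edges, 1 triangle.
rank ∂_0 = 0, rank ∂_1 = 2 ⇒ b_0 = 3 − 0 − 2 = 1; all invariant factors of ∂_1 are 1 so no torsion. So H_0 ≅ Z.
rank ∂_1 = 2, rank ∂_2 = 1 ⇒ b_1 = 3 − 2 − 1 = 0; all invariant factors of ∂_2 are 1 so no torsion. So H_1 ≅ 0.
rank ∂_2 = 1, rank ∂_3 = 0 ⇒ b_2 = 1 − 1 − 0 = 0. So H_2 ≅ 0.

H_0 ≅ Z,  H_1 = 0,  H_2 = 0.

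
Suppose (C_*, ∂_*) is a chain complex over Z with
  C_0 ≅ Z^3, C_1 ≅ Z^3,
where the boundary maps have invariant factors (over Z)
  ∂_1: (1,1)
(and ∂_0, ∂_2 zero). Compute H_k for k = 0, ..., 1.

H_0 = Z,  H_1 = Z.

H_0: b_0 = 3 − 0 − 2 = 1; torsion from ∂_1 factors > 1: none. So H_0 = Z.
H_1: b_1 = 3 − 2 − 0 = 1; torsion from ∂_2 factors > 1: none. So H_1 = Z.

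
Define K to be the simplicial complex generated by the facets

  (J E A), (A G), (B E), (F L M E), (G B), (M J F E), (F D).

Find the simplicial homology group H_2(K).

H_2 ≅ 0.

Order the vertices as A < B < D < E < F < G < J < L < M. Listing each simplex with vertices in this order, K has dimension 3 with simplices:

  0-simplices (9): A, B, D, E, F, G, J, L, M
  1-simplices (15): AE, AG, AJ, BE, BG, DF, EF, EJ, EL, EM, FJ, FL, FM, JM, LM
  2-simplices (8): AEJ, EFJ, EFL, EFM, EJM, ELM, FJM, FLM
  3-simplices (2): EFJM, EFLM

so the chain groups are C_0 ≅ Z^9, C_1 ≅ Z^15, C_2 ≅ Z^8, C_3 ≅ Z^2.

∂_1: C_1 → C_0 sends each edge [p,q] (with p < q) to q − p. For instance
  ∂EL = L − E.
As a 9×15 matrix over Z this has rank 8, with invariant factors (1,1,1,1,1,1,1,1).

∂_2: C_2 → C_1 sends each 2-simplex [p,q,r] to [q,r] − [p,r] + [p,q]. For instance
  ∂FLM = LM − FM + FL,
  ∂FJM = JM − FM + FJ.
This gives a 15×8 integer matrix of rank 6; reducing to Smith normal form yields diagonal entries (1,1,1,1,1,1).

∂_3: C_3 → C_2 sends each 3-simplex σ to the alternating sum Σ_i (−1)^i (σ with its i-th vertex removed). For instance
  ∂EFJM = FJM − EJM + EFM − EFJ,
  ∂EFLM = FLM − ELM + EFM − EFL.
The resulting 8×2 matrix has rank 2, and its Smith normal form has invariant factors (1,1).

Now H_k = ker ∂_k / im ∂_{k+1}, so:

  H_2: rank ker ∂_2 − rank ∂_3 = (8 − 6) − 2 = 0, and the invariant factors of ∂_3 are all 1, so H_2 = 0.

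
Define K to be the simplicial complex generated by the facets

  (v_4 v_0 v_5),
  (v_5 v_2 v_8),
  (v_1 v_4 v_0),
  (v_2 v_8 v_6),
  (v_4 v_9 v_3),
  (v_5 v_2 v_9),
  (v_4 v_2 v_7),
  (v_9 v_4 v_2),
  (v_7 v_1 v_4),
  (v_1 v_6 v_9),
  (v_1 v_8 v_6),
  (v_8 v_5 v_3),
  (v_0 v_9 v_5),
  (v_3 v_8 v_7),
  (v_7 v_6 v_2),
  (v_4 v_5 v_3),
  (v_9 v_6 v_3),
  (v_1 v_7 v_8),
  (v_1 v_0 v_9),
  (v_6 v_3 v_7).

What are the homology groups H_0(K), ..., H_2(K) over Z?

H_0 ≅ Z,  H_1 ≅ Z ⊕ Z/2,  H_2 = 0.

K has 10 vertices, 30 edges, 20 triangles.
rank ∂_0 = 0, rank ∂_1 = 9 ⇒ b_0 = 10 − 0 − 9 = 1; all invariant factors of ∂_1 are 1 so no torsion. So H_0 = Z.
rank ∂_1 = 9, rank ∂_2 = 20 ⇒ b_1 = 30 − 9 − 20 = 1; ∂_2 has invariant factor(s) [2] giving torsion. So H_1 = Z ⊕ Z/2.
rank ∂_2 = 20, rank ∂_3 = 0 ⇒ b_2 = 20 − 20 − 0 = 0. So H_2 = 0.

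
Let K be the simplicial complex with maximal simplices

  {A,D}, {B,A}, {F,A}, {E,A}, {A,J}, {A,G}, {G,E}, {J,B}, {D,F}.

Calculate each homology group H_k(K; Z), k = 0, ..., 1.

H_0 ≅ Z,  H_1 ≅ Z^3.

Fix the vertex order A < B < D < E < F < G < J and write every simplex with vertices in increasing order. Then dim K = 1 and the simplices of K are:

  0-simplices (7): A, B, D, E, F, G, J
  1-simplices (9): AB, AD, AE, AF, AG, AJ, BJ, DF, EG

giving chain groups C_0 ≅ Z^7, C_1 ≅ Z^9.

The boundary map ∂_1: C_1 → C_0 is given by ∂[p,q] = [q] − [p].
The 7×9 boundary matrix has rank 6 and Smith normal form diag(1,1,1,1,1,1).

Computing H_k = (kernel of ∂_k) / (image of ∂_{k+1}):

  H_0: rank C_0 − rank ∂_1 = 7 − 6 = 1, and the invariant factors of ∂_1 are all 1, so H_0 ≅ Z.
  H_1: rank ker ∂_1 − rank ∂_2 = (9 − 6) − 0 = 3, and there is no ∂_2, so H_1 ≅ Z^3.

(K is a triangulation of a wedge of 3 circles.)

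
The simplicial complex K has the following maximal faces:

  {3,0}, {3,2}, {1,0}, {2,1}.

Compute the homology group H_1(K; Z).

Order the vertices as 0 < 1 < 2 < 3. Listing each simplex with vertices in this order, K has dimension 1 with simplices:

  0-simplices (4): [0], [1], [2], [3]
  1-simplices (4): [0,1], [0,3], [1,2], [2,3]

so the chain groups are C_0 ≅ Z^4, C_1 ≅ Z^4.

∂_1: C_1 → C_0 is given by ∂[p,q] = [q] − [p]. For instance
  ∂[2,3] = [3] − [2].
The resulting 4×4 matrix has rank 3, and its Smith normal form has invariant factors (1,1,1).

Now H_k = ker ∂_k / im ∂_{k+1}, so:

  H_1: rank ker ∂_1 − rank ∂_2 = (4 − 3) − 0 = 1, and there is no ∂_2, so H_1 ≅ Z.

H_1 ≅ Z.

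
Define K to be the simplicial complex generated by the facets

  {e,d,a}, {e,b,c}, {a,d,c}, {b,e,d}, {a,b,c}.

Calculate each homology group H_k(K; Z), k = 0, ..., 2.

H_0 = Z,  H_1 = Z,  H_2 = 0.

We work with the vertex ordering a < b < c < d < e. The simplices of K, each written with vertices in increasing order, are:

  0-simplices (5): a, b, c, d, e
  1-simplices (10): ab, ac, ad, ae, bc, bd, be, cd, ce, de
  2-simplices (5): abc, acd, ade, bce, bde

so the chain groups are C_0 ≅ Z^5, C_1 ≅ Z^10, C_2 ≅ Z^5.

Boundary ∂_1: C_1 → C_0 is given by ∂[p,q] = [q] − [p]. For instance
  ∂ac = c − a.
The resulting 5×10 matrix has rank 4, and its Smith normal form has invariant factors (1,1,1,1).

Boundary ∂_2: C_2 → C_1 maps a triangle to the signed sum of its edges. For instance
  ∂bde = de − be + bd,
  ∂abc = bc − ac + ab.
The 10×5 boundary matrix has rank 5 and Smith normal form diag(1,1,1,1,1).

Computing H_k = (kernel of ∂_k) / (image of ∂_{k+1}):

  H_0: rank C_0 − rank ∂_1 = 5 − 4 = 1, and the invariant factors of ∂_1 are all 1, so H_0 ≅ Z.
  H_1: rank ker ∂_1 − rank ∂_2 = (10 − 4) − 5 = 1, and the invariant factors of ∂_2 are all 1, so H_1 ≅ Z.
  H_2: rank ker ∂_2 − rank ∂_3 = (5 − 5) − 0 = 0, and there is no ∂_3, so H_2 ≅ 0.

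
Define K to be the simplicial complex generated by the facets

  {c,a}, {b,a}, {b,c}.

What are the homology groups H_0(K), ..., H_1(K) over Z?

H_0 ≅ Z,  H_1 ≅ Z.

K has 3 vertices, 3 edges.
rank ∂_0 = 0, rank ∂_1 = 2 ⇒ b_0 = 3 − 0 − 2 = 1; all invariant factors of ∂_1 are 1 so no torsion. So H_0 = Z.
rank ∂_1 = 2, rank ∂_2 = 0 ⇒ b_1 = 3 − 2 − 0 = 1. So H_1 = Z.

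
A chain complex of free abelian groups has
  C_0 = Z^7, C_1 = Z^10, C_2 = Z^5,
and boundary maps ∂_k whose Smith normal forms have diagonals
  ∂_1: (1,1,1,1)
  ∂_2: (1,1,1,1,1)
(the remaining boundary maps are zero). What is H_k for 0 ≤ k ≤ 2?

H_0 ≅ Z^3,  H_1 ≅ Z,  H_2 = 0.

H_0: b_0 = 7 − 0 − 4 = 3; torsion from ∂_1 factors > 1: none. So H_0 ≅ Z^3.
H_1: b_1 = 10 − 4 − 5 = 1; torsion from ∂_2 factors > 1: none. So H_1 ≅ Z.
H_2: b_2 = 5 − 5 − 0 = 0; torsion from ∂_3 factors > 1: none. So H_2 ≅ 0.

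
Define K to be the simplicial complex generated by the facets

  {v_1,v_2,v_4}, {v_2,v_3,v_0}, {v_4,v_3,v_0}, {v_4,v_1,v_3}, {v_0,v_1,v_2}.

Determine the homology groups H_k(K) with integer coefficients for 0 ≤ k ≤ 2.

Order the vertices as v_0 < v_1 < v_2 < v_3 < v_4. Listing each simplex with vertices in this order, K has dimension 2 with simplices:

  0-simplices (5): [v_0], [v_1], [v_2], [v_3], [v_4]
  1-simplices (10): [v_0,v_1], [v_0,v_2], [v_0,v_3], [v_0,v_4], [v_1,v_2], [v_1,v_3], [v_1,v_4], [v_2,v_3], [v_2,v_4], [v_3,v_4]
  2-simplices (5): [v_0,v_1,v_2], [v_0,v_2,v_3], [v_0,v_3,v_4], [v_1,v_2,v_4], [v_1,v_3,v_4]

giving chain groups C_0 ≅ Z^5, C_1 ≅ Z^10, C_2 ≅ Z^5.

The boundary map ∂_1: C_1 → C_0 sends each edge [p,q] (with p < q) to q − p. For instance
  ∂[v_1,v_3] = [v_3] − [v_1].
As a 5×10 matrix over Z this has rank 4, with invariant factors (1,1,1,1).

∂_2: C_2 → C_1 maps a triangle to the signed sum of its edges. For instance
  ∂[v_0,v_3,v_4] = [v_3,v_4] − [v_0,v_4] + [v_0,v_3],
  ∂[v_0,v_1,v_2] = [v_1,v_2] − [v_0,v_2] + [v_0,v_1].
The resulting 10×5 matrix has rank 5, and its Smith normal form has invariant factors (1,1,1,1,1).

Now H_k = ker ∂_k / im ∂_{k+1}, so:

  H_0: rank C_0 − rank ∂_1 = 5 − 4 = 1, and the invariant factors of ∂_1 are all 1, so H_0 ≅ Z.
  H_1: rank ker ∂_1 − rank ∂_2 = (10 − 4) − 5 = 1, and the invariant factors of ∂_2 are all 1, so H_1 ≅ Z.
  H_2: rank ker ∂_2 − rank ∂_3 = (5 − 5) − 0 = 0, and there is no ∂_3, so H_2 ≅ 0.

(K is a triangulation of the Möbius band.)

H_0 ≅ Z,  H_1 ≅ Z,  H_2 = 0.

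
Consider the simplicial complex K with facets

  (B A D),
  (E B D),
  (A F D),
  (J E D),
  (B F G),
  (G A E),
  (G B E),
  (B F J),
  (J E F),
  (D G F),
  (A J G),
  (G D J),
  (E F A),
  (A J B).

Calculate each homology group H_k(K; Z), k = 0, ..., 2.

H_0 = Z,  H_1 = Z^2,  H_2 = Z.

Fix the vertex order A < B < D < E < F < G < J and write every simplex with vertices in increasing order. Then dim K = 2 and the simplices of K are:

  0-simplices (7): A, B, D, E, F, G, J
  1-simplices (21): AB, AD, AE, AF, AG, AJ, BD, BE, BF, BG, BJ, DE, DF, DG, DJ, EF, EG, EJ, FG, FJ, GJ
  2-simplices (14): ABD, ABJ, ADF, AEF, AEG, AGJ, BDE, BEG, BFG, BFJ, DEJ, DFG, DGJ, EFJ

so the chain groups are C_0 ≅ Z^7, C_1 ≅ Z^21, C_2 ≅ Z^14.

∂_1: C_1 → C_0 maps an edge to its endpoints' difference, ∂[p,q] = q − p.
As a 7×21 matrix over Z this has rank 6, with invariant factors (1,1,1,1,1,1).

∂_2: C_2 → C_1 acts by ∂[p,q,r] = [q,r] − [p,r] + [p,q]. For instance
  ∂ADF = DF − AF + AD,
  ∂BEG = EG − BG + BE.
This gives a 21×14 integer matrix of rank 13; reducing to Smith normal form yields diagonal entries (1,1,1,1,1,1,1,1,1,1,1,1,1).

Computing H_k = (kernel of ∂_k) / (image of ∂_{k+1}):

  H_0: rank C_0 − rank ∂_1 = 7 − 6 = 1, and the invariant factors of ∂_1 are all 1, so H_0 = Z.
  H_1: rank ker ∂_1 − rank ∂_2 = (21 − 6) − 13 = 2, and the invariant factors of ∂_2 are all 1, so H_1 = Z^2.
  H_2: rank ker ∂_2 − rank ∂_3 = (14 − 13) − 0 = 1, and there is no ∂_3, so H_2 = Z.

As a check, the Euler characteristic is 7 − 21 + 14 = 0, which agrees with 1 − 2 + 1 = 0.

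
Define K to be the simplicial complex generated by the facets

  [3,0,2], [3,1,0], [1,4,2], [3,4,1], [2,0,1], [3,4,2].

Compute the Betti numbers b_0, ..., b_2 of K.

b_0 = 1, b_1 = 0, b_2 = 1.

Fix the vertex order 0 < 1 < 2 < 3 < 4 and write every simplex with vertices in increasing order. Then dim K = 2 and the simplices of K are:

  0-simplices (5): [0], [1], [2], [3], [4]
  1-simplices (9): [0,1], [0,2], [0,3], [1,2], [1,3], [1,4], [2,3], [2,4], [3,4]
  2-simplices (6): [0,1,2], [0,1,3], [0,2,3], [1,2,4], [1,3,4], [2,3,4]

Hence C_0 ≅ Z^5, C_1 ≅ Z^9, C_2 ≅ Z^6.

Boundary ∂_1: C_1 → C_0 is given by ∂[p,q] = [q] − [p].
The resulting 5×9 matrix has rank 4, and its Smith normal form has invariant factors (1,1,1,1).

Boundary ∂_2: C_2 → C_1 sends each 2-simplex [p,q,r] to [q,r] − [p,r] + [p,q]. For instance
  ∂[1,3,4] = [3,4] − [1,4] + [1,3],
  ∂[1,2,4] = [2,4] − [1,4] + [1,2].
As a 9×6 matrix over Z this has rank 5, with invariant factors (1,1,1,1,1).

Reading off H_k = ker ∂_k / im ∂_{k+1}:

  H_0: rank C_0 − rank ∂_1 = 5 − 4 = 1, and the invariant factors of ∂_1 are all 1, so H_0 = Z.
  H_1: rank ker ∂_1 − rank ∂_2 = (9 − 4) − 5 = 0, and the invariant factors of ∂_2 are all 1, so H_1 = 0.
  H_2: rank ker ∂_2 − rank ∂_3 = (6 − 5) − 0 = 1, and there is no ∂_3, so H_2 = Z.

As a check, the Euler characteristic is 5 − 9 + 6 = 2, which agrees with 1 − 0 + 1 = 2.

Hence the Betti numbers are b_0 = 1, b_1 = 0, b_2 = 1.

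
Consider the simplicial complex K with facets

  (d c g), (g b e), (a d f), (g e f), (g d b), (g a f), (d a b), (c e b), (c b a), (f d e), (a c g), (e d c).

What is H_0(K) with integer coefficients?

Fix the vertex order a < b < c < d < e < f < g and write every simplex with vertices in increasing order. Then dim K = 2 and the simplices of K are:

  0-simplices (7): a, b, c, d, e, f, g
  1-simplices (18): ab, ac, ad, af, ag, bc, bd, be, bg, cd, ce, cg, de, df, dg, ef, eg, fg
  2-simplices (12): abc, abd, acg, adf, afg, bce, bdg, beg, cde, cdg, def, efg

so the chain groups are C_0 ≅ Z^7, C_1 ≅ Z^18, C_2 ≅ Z^12.

Boundary ∂_1: C_1 → C_0 maps an edge to its endpoints' difference, ∂[p,q] = q − p.
The 7×18 boundary matrix has rank 6 and Smith normal form diag(1,1,1,1,1,1).

∂_2: C_2 → C_1 sends each 2-simplex [p,q,r] to [q,r] − [p,r] + [p,q]. For instance
  ∂beg = eg − bg + be,
  ∂acg = cg − ag + ac.
The resulting 18×12 matrix has rank 12, and its Smith normal form has invariant factors (1,1,1,1,1,1,1,1,1,1,1,2).

From H_k ≅ ker(∂_k) / im(∂_{k+1}) we obtain:

  H_0: rank C_0 − rank ∂_1 = 7 − 6 = 1, and the invariant factors of ∂_1 are all 1, so H_0 ≅ Z.

H_0 ≅ Z.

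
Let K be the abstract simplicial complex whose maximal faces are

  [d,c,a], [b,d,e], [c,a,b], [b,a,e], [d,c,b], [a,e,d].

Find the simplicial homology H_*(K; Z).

We work with the vertex ordering a < b < c < d < e. The simplices of K, each written with vertices in increasing order, are:

  0-simplices (5): a, b, c, d, e
  1-simplices (9): ab, ac, ad, ae, bc, bd, be, cd, de
  2-simplices (6): abc, abe, acd, ade, bcd, bde

Hence C_0 ≅ Z^5, C_1 ≅ Z^9, C_2 ≅ Z^6.

∂_1: C_1 → C_0 is given by ∂[p,q] = [q] − [p].
The resulting 5×9 matrix has rank 4, and its Smith normal form has invariant factors (1,1,1,1).

The boundary map ∂_2: C_2 → C_1 maps a triangle to the signed sum of its edges. For instance
  ∂abc = bc − ac + ab,
  ∂acd = cd − ad + ac.
As a 9×6 matrix over Z this has rank 5, with invariant factors (1,1,1,1,1).

Reading off H_k = ker ∂_k / im ∂_{k+1}:

  H_0: rank C_0 − rank ∂_1 = 5 − 4 = 1, and the invariant factors of ∂_1 are all 1, so H_0 = Z.
  H_1: rank ker ∂_1 − rank ∂_2 = (9 − 4) − 5 = 0, and the invariant factors of ∂_2 are all 1, so H_1 = 0.
  H_2: rank ker ∂_2 − rank ∂_3 = (6 − 5) − 0 = 1, and there is no ∂_3, so H_2 = Z.

(K is a triangulation of the 2-sphere S^2.)

H_0 ≅ Z,  H_1 = 0,  H_2 ≅ Z.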